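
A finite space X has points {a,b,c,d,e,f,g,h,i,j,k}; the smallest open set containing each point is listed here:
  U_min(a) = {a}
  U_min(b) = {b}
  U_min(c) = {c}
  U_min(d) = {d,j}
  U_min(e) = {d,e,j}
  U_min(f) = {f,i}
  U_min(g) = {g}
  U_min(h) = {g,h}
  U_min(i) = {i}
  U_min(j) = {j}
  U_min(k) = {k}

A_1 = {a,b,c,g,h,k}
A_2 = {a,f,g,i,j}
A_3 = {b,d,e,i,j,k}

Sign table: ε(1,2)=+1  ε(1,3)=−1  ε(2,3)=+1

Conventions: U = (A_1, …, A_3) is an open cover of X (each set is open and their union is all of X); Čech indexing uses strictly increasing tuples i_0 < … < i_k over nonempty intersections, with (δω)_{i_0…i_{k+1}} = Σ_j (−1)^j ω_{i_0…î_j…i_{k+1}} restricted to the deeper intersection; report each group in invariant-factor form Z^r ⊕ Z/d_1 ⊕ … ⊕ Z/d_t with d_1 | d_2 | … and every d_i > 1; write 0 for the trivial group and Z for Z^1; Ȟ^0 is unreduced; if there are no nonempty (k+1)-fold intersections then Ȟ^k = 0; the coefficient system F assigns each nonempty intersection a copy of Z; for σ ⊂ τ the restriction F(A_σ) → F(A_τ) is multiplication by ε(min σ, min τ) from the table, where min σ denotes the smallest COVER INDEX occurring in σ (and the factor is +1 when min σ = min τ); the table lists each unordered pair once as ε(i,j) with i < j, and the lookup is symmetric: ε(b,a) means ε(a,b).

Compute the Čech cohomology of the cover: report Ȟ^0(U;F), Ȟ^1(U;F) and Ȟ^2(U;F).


cover nerve:
  A12={a,g} A13={b,k} A23={i,j}
C dims 3,3; δ0: rk 3, SNF 1^2·2
Ȟ^0: (3−3)−0=0 ⇒ 0
Ȟ^1: (3−0)−3=0 plus torsion [2] ⇒ Z/2
Ȟ^2: (0−0)−0=0 ⇒ 0

Ȟ^0(U;F) ≅ 0, Ȟ^1(U;F) ≅ Z/2 and Ȟ^2(U;F) ≅ 0


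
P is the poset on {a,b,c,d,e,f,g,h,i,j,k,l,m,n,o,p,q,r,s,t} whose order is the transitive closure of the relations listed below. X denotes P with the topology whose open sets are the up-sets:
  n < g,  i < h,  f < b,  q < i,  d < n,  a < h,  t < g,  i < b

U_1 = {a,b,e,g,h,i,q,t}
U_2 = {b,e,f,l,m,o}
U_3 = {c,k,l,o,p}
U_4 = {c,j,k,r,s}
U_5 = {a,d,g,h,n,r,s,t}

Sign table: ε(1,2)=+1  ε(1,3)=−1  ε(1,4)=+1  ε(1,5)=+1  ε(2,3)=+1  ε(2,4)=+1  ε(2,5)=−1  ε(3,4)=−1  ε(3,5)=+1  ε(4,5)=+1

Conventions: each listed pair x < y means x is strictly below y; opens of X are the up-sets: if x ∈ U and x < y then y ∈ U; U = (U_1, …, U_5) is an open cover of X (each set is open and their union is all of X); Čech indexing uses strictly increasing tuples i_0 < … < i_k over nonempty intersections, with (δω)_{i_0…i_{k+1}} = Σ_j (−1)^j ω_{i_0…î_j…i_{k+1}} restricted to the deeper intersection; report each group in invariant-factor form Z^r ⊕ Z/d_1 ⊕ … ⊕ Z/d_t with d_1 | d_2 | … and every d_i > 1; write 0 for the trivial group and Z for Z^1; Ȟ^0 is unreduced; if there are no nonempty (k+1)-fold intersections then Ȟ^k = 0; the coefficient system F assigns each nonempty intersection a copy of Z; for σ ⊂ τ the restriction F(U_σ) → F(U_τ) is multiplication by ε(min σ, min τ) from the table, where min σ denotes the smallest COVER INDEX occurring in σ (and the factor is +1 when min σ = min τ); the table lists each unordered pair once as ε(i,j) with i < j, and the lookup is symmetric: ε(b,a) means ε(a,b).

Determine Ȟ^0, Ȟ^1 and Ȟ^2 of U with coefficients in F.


Ȟ^0 = 0, Ȟ^1 = Z/2, Ȟ^2 = 0

nerve simplices:
  U12={b,e} U15={a,g,h,t} U23={l,o} U34={c,k} U45={r,s}
C dims 5,5; δ0: rk 5, SNF 1^4·2
degree 0: 5−5−0 = 0 → Ȟ^0 ≅ 0
degree 1: 5−0−5 = 0 plus torsion [2] → Ȟ^1 ≅ Z/2
degree 2: 0−0−0 = 0 → Ȟ^2 ≅ 0


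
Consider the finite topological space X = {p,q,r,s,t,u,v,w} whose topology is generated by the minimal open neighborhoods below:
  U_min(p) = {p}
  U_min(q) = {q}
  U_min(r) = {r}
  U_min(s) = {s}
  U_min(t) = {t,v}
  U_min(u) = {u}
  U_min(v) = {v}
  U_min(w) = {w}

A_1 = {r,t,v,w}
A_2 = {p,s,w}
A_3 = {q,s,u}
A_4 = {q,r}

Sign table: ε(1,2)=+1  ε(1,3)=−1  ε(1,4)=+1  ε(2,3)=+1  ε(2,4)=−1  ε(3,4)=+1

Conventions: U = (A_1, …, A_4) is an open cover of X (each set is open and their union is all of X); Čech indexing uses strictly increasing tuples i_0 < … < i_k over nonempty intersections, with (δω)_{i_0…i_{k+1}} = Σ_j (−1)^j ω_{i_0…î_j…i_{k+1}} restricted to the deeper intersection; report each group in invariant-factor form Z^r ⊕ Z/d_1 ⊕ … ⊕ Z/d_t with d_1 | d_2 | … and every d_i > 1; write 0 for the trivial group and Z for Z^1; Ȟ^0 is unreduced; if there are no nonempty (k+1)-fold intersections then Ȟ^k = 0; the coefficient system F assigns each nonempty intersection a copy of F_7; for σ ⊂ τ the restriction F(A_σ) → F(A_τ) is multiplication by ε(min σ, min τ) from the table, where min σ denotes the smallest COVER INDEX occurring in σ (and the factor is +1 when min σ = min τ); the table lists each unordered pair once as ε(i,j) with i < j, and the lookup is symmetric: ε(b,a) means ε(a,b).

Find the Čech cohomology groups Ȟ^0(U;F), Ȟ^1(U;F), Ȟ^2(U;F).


nerve simplices:
  A12={w} A14={r} A23={s} A34={q}
C dims 4,4; δ0: rk_F7 3
degree 0: 4−3−0 = 1 → Ȟ^0 ≅ Z/7
degree 1: 4−0−3 = 1 → Ȟ^1 ≅ Z/7
degree 2: 0−0−0 = 0 → Ȟ^2 ≅ 0

Ȟ^0 ≅ Z/7, Ȟ^1 ≅ Z/7, Ȟ^2 ≅ 0


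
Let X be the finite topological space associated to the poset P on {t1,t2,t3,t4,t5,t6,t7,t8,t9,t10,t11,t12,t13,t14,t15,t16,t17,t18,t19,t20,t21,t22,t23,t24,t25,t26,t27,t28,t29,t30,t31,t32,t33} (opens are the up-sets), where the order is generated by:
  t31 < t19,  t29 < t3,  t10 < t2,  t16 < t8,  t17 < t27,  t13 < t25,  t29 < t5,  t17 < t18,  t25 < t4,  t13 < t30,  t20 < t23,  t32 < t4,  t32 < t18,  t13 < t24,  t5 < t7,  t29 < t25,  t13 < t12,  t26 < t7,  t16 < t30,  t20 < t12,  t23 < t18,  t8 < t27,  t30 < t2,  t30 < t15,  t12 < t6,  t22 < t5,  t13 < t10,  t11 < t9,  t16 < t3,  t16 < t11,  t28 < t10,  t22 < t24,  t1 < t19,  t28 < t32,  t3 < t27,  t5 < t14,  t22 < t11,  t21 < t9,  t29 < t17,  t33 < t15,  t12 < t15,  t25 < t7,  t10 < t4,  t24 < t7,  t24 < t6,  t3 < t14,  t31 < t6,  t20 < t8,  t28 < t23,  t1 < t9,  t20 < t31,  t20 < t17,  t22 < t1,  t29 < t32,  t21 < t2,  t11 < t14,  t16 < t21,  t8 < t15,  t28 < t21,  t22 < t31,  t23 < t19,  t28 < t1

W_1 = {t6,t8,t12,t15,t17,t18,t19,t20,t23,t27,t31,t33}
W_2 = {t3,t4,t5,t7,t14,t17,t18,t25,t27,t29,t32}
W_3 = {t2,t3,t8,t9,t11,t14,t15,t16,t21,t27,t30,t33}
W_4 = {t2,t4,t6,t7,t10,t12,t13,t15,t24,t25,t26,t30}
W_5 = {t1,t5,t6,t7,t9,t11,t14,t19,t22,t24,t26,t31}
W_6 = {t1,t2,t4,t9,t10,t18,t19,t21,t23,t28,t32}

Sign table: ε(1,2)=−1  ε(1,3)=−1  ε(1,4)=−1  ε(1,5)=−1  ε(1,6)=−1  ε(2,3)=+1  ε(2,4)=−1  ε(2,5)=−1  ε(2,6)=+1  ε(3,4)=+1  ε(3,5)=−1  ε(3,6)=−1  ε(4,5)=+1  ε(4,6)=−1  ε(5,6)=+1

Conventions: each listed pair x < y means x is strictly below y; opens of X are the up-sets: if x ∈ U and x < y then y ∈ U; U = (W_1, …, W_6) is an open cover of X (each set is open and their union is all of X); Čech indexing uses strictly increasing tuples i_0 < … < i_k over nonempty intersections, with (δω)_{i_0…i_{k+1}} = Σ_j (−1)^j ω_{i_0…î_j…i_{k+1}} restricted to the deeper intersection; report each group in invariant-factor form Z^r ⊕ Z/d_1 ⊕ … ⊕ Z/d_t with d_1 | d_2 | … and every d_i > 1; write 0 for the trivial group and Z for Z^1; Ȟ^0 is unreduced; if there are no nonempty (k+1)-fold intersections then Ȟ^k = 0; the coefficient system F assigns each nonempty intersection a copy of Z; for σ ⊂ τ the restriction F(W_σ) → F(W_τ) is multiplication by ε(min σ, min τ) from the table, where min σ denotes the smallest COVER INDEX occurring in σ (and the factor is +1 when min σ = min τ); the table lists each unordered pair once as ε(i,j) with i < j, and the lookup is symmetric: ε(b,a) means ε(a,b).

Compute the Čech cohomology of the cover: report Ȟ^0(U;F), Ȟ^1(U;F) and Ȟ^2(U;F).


cover nerve:
  W12={t17,t18,t27} W13={t8,t15,t27,t33} W14={t6,t12,t15} W15={t6,t19,t31} W16={t18,t19,t23} W23={t3,t14,t27} W24={t4,t7,t25} W25={t5,t7,t14} W26={t4,t18,t32} W34={t2,t15,t30} W35={t9,t11,t14} W36={t2,t9,t21} W45={t6,t7,t24,t26} W46={t2,t4,t10} W56={t1,t9,t19}
  W123={t27} W126={t18} W134={t15} W145={t6} W156={t19} W235={t14} W245={t7} W246={t4} W346={t2} W356={t9}
C dims 6,15,10; δ0: rk 6, SNF 1^5·2; δ1: rk 9, SNF 1^9
Ȟ^0: (6−6)−0=0 ⇒ 0
Ȟ^1: (15−9)−6=0 plus torsion [2] ⇒ Z/2
Ȟ^2: (10−0)−9=1 ⇒ Z

Ȟ^0(U;F) ≅ 0, Ȟ^1(U;F) ≅ Z/2 and Ȟ^2(U;F) ≅ Z


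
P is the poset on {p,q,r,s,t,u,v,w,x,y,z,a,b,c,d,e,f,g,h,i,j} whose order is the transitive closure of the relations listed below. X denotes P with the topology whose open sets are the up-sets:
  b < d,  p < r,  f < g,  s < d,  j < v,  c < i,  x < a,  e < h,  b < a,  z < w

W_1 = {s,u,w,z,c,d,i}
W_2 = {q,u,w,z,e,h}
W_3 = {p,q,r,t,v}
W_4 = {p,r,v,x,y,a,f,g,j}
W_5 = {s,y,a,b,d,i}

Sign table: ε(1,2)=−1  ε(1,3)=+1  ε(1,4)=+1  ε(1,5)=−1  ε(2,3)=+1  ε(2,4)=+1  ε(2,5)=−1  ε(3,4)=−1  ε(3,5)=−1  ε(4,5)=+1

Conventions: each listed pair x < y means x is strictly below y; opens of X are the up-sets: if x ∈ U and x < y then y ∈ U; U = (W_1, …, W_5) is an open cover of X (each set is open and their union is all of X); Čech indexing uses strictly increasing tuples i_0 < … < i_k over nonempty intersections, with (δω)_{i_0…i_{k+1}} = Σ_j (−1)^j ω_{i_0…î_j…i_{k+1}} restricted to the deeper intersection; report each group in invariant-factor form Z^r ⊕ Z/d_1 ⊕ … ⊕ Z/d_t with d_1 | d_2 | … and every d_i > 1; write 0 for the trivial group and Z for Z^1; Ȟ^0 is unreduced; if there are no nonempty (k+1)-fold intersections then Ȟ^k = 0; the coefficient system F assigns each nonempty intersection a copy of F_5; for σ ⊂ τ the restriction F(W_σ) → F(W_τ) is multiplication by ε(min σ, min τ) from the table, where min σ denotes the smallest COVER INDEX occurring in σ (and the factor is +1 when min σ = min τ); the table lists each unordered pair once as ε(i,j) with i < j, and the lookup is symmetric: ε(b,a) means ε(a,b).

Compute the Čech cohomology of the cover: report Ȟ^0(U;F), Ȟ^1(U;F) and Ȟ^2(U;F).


cover nerve:
  W12={u,w,z} W15={s,d,i} W23={q} W34={p,r,v} W45={y,a}
C dims 5,5; δ0: rk_F5 5
Ȟ^0: (5−5)−0=0 ⇒ 0
Ȟ^1: (5−0)−5=0 ⇒ 0
Ȟ^2: (0−0)−0=0 ⇒ 0

Ȟ^0(U;F) ≅ 0, Ȟ^1(U;F) ≅ 0 and Ȟ^2(U;F) ≅ 0


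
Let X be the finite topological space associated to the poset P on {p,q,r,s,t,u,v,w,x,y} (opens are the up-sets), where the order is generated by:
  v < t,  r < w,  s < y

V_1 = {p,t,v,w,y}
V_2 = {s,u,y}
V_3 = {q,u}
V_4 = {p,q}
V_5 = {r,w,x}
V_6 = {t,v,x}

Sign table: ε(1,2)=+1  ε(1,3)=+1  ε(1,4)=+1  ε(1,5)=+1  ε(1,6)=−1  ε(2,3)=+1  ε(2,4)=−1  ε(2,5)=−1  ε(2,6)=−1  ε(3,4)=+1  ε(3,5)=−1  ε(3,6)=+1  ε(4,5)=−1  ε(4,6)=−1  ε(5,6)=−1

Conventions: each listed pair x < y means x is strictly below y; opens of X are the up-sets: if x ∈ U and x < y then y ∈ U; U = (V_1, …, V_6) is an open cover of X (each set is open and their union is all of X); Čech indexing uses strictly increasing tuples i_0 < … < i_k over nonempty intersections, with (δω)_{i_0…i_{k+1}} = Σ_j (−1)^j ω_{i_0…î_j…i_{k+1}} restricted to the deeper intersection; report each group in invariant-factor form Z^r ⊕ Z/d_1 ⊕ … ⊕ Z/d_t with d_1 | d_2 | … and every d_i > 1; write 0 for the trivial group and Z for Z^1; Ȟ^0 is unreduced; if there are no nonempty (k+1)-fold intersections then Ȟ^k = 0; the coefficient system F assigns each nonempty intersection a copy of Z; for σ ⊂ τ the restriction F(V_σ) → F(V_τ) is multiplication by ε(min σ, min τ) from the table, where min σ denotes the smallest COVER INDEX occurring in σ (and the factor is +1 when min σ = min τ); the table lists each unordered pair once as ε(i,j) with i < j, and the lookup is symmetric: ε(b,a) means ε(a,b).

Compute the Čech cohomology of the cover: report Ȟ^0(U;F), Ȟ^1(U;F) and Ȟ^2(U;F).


Ȟ^0 = Z; Ȟ^1 = Z^2; Ȟ^2 = 0

nerve simplices:
  V12={y} V14={p} V15={w} V16={t,v} V23={u} V34={q} V56={x}
C dims 6,7; δ0: rk 5, SNF 1^5
degree 0: 6−5−0 = 1 → Ȟ^0 ≅ Z
degree 1: 7−0−5 = 2 → Ȟ^1 ≅ Z^2
degree 2: 0−0−0 = 0 → Ȟ^2 ≅ 0


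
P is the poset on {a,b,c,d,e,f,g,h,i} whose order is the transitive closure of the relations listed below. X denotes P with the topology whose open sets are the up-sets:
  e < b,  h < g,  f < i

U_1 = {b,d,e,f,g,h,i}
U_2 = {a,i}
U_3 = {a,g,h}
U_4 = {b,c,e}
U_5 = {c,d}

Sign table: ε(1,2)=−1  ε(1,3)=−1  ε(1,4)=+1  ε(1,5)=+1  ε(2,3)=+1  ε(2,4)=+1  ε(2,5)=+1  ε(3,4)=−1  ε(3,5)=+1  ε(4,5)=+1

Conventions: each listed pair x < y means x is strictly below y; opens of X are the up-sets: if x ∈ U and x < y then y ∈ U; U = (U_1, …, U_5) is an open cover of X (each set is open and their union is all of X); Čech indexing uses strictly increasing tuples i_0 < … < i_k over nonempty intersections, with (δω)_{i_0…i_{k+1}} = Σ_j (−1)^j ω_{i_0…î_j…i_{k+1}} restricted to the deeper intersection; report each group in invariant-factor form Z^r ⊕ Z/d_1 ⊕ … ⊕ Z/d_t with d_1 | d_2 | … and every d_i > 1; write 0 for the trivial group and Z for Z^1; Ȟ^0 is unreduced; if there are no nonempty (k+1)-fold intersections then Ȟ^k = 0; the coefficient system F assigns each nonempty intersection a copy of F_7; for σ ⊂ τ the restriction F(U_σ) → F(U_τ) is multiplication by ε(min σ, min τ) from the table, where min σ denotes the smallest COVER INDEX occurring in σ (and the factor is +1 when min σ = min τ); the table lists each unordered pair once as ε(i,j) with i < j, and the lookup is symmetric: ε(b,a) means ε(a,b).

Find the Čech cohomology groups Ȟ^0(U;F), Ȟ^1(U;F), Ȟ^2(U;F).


nerve of the cover:
  U12={i} U13={g,h} U14={b,e} U15={d} U23={a} U45={c}
C dims 5,6; δ0: rk_F7 4
Ȟ^0 = (5 − 4) − 0 = 1, so Ȟ^0 ≅ Z/7
Ȟ^1 = (6 − 0) − 4 = 2, so Ȟ^1 ≅ Z/7 ⊕ Z/7
Ȟ^2 = (0 − 0) − 0 = 0, so Ȟ^2 ≅ 0

Ȟ^0 = Z/7; Ȟ^1 = Z/7 ⊕ Z/7; Ȟ^2 = 0


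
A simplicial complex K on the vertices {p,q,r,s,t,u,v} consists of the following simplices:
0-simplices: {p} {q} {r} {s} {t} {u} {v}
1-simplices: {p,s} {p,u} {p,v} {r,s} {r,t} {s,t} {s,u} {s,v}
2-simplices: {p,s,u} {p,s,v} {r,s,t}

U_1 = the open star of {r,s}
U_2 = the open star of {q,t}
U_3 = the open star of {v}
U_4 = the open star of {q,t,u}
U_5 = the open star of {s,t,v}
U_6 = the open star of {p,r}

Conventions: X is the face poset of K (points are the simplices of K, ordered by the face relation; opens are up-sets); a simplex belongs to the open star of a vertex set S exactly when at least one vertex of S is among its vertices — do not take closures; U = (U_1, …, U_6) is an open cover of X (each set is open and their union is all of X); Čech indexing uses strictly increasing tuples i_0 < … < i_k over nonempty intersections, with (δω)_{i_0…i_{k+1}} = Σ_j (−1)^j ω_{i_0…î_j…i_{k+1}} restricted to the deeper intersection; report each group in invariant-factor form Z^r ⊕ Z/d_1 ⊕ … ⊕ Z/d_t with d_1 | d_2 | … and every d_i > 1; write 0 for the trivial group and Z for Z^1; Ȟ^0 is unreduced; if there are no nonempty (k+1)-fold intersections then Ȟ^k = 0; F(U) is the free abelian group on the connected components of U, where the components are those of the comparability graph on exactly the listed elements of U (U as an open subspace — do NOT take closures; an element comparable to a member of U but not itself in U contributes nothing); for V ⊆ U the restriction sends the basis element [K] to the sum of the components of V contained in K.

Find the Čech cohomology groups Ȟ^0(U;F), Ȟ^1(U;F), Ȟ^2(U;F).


Ȟ^0 = Z^2,  Ȟ^1 = 0,  Ȟ^2 = 0

cover nerve:
  U1={{r},{s},{p,s},{r,s},{r,t},{s,t},{s,u},{s,v},{p,s,u},{p,s,v},{r,s,t}} U2={{q},{t},{r,t},{s,t},{r,s,t}} U3={{v},{p,v},{s,v},{p,s,v}} U4={{q},{t},{u},{p,u},{r,t},{s,t},{s,u},{p,s,u},{r,s,t}} U5={{s},{t},{v},{p,s},{p,v},{r,s},{r,t},{s,t},{s,u},{s,v},{p,s,u},{p,s,v},{r,s,t}} U6={{p},{r},{p,s},{p,u},{p,v},{r,s},{r,t},{p,s,u},{p,s,v},{r,s,t}}
  U12={{r,t},{s,t},{r,s,t}} U13={{s,v},{p,s,v}} U14={{r,t},{s,t},{s,u},{p,s,u},{r,s,t}} U15={{s},{p,s},{r,s},{r,t},{s,t},{s,u},{s,v},{p,s,u},{p,s,v},{r,s,t}} U16={{r},{p,s},{r,s},{r,t},{p,s,u},{p,s,v},{r,s,t}} U24={{q},{t},{r,t},{s,t},{r,s,t}} U25={{t},{r,t},{s,t},{r,s,t}} U26={{r,t},{r,s,t}} U35={{v},{p,v},{s,v},{p,s,v}} U36={{p,v},{p,s,v}} U45={{t},{r,t},{s,t},{s,u},{p,s,u},{r,s,t}} U46={{p,u},{r,t},{p,s,u},{r,s,t}} U56={{p,s},{p,v},{r,s},{r,t},{p,s,u},{p,s,v},{r,s,t}}
  U124={{r,t},{s,t},{r,s,t}} U125={{r,t},{s,t},{r,s,t}} U126={{r,t},{r,s,t}} U135={{s,v},{p,s,v}} U136={{p,s,v}} U145={{r,t},{s,t},{s,u},{p,s,u},{r,s,t}} U146={{r,t},{p,s,u},{r,s,t}} U156={{p,s},{r,s},{r,t},{p,s,u},{p,s,v},{r,s,t}} U245={{t},{r,t},{s,t},{r,s,t}} U246={{r,t},{r,s,t}} U256={{r,t},{r,s,t}} U356={{p,v},{p,s,v}} U456={{r,t},{p,s,u},{r,s,t}}
  U1245={{r,t},{s,t},{r,s,t}} U1246={{r,t},{r,s,t}} U1256={{r,t},{r,s,t}} U1356={{p,s,v}} U1456={{r,t},{p,s,u},{r,s,t}} U2456={{r,t},{r,s,t}}
  U12456={{r,t},{r,s,t}}
components per intersection:
  U1: {{r},{s},{p,s},{r,s},{r,t},{s,t},{s,u},{s,v},{p,s,u},{p,s,v},{r,s,t}}
  U2: {{q}} {{t},{r,t},{s,t},{r,s,t}}
  U3: {{v},{p,v},{s,v},{p,s,v}}
  U4: {{q}} {{t},{r,t},{s,t},{r,s,t}} {{u},{p,u},{s,u},{p,s,u}}
  U5: {{s},{t},{v},{p,s},{p,v},{r,s},{r,t},{s,t},{s,u},{s,v},{p,s,u},{p,s,v},{r,s,t}}
  U6: {{p},{p,s},{p,u},{p,v},{p,s,u},{p,s,v}} {{r},{r,s},{r,t},{r,s,t}}
  U12: {{r,t},{s,t},{r,s,t}}
  U13: {{s,v},{p,s,v}}
  U14: {{r,t},{s,t},{r,s,t}} {{s,u},{p,s,u}}
  U15: {{s},{p,s},{r,s},{r,t},{s,t},{s,u},{s,v},{p,s,u},{p,s,v},{r,s,t}}
  U16: {{r},{r,s},{r,t},{r,s,t}} {{p,s},{p,s,u},{p,s,v}}
  U24: {{q}} {{t},{r,t},{s,t},{r,s,t}}
  U25: {{t},{r,t},{s,t},{r,s,t}}
  U26: {{r,t},{r,s,t}}
  U35: {{v},{p,v},{s,v},{p,s,v}}
  U36: {{p,v},{p,s,v}}
  U45: {{t},{r,t},{s,t},{r,s,t}} {{s,u},{p,s,u}}
  U46: {{p,u},{p,s,u}} {{r,t},{r,s,t}}
  U56: {{p,s},{p,v},{p,s,u},{p,s,v}} {{r,s},{r,t},{r,s,t}}
  U124: {{r,t},{s,t},{r,s,t}}
  U125: {{r,t},{s,t},{r,s,t}}
  U126: {{r,t},{r,s,t}}
  U135: {{s,v},{p,s,v}}
  U136: {{p,s,v}}
  U145: {{r,t},{s,t},{r,s,t}} {{s,u},{p,s,u}}
  U146: {{r,t},{r,s,t}} {{p,s,u}}
  U156: {{p,s},{p,s,u},{p,s,v}} {{r,s},{r,t},{r,s,t}}
  U245: {{t},{r,t},{s,t},{r,s,t}}
  U246: {{r,t},{r,s,t}}
  U256: {{r,t},{r,s,t}}
  U356: {{p,v},{p,s,v}}
  U456: {{r,t},{r,s,t}} {{p,s,u}}
  U1245: {{r,t},{s,t},{r,s,t}}
  U1246: {{r,t},{r,s,t}}
  U1256: {{r,t},{r,s,t}}
  U1356: {{p,s,v}}
  U1456: {{r,t},{r,s,t}} {{p,s,u}}
  U2456: {{r,t},{r,s,t}}
  U12456: {{r,t},{r,s,t}}
C dims 10,19,17,7; δ0: rk 8, SNF 1^8; δ1: rk 11, SNF 1^11; δ2: rk 6, SNF 1^6
Ȟ^0: (10−8)−0=2 ⇒ Z^2
Ȟ^1: (19−11)−8=0 ⇒ 0
Ȟ^2: (17−6)−11=0 ⇒ 0


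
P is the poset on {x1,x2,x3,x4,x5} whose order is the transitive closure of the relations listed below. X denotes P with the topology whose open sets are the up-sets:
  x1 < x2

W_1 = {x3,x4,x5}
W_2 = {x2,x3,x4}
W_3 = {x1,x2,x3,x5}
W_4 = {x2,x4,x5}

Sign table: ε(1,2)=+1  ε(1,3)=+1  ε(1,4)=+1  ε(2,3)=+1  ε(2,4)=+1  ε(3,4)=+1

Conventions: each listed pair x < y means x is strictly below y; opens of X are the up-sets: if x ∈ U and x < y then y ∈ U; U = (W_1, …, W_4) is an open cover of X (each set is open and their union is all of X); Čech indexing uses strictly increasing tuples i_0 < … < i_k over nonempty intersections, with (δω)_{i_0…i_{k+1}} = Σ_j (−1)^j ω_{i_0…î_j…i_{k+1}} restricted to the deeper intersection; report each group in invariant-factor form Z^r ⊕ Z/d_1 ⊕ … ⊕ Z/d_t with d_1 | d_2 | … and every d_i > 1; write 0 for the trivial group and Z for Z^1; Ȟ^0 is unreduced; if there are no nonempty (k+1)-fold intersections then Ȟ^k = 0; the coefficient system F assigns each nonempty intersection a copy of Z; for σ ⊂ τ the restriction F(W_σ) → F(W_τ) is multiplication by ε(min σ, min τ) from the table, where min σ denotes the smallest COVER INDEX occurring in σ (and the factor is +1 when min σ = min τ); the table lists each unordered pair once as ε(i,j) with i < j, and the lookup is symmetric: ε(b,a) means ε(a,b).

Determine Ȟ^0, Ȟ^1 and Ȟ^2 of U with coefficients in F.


nonempty overlaps:
  W12={x3,x4} W13={x3,x5} W14={x4,x5} W23={x2,x3} W24={x2,x4} W34={x2,x5}
  W123={x3} W124={x4} W134={x5} W234={x2}
C dims 4,6,4; δ0: rk 3, SNF 1^3; δ1: rk 3, SNF 1^3
degree 0: 4−3−0 = 1 → Ȟ^0 ≅ Z
degree 1: 6−3−3 = 0 → Ȟ^1 ≅ 0
degree 2: 4−0−3 = 1 → Ȟ^2 ≅ Z

Ȟ^0 ≅ Z, Ȟ^1 ≅ 0 and Ȟ^2 ≅ Z


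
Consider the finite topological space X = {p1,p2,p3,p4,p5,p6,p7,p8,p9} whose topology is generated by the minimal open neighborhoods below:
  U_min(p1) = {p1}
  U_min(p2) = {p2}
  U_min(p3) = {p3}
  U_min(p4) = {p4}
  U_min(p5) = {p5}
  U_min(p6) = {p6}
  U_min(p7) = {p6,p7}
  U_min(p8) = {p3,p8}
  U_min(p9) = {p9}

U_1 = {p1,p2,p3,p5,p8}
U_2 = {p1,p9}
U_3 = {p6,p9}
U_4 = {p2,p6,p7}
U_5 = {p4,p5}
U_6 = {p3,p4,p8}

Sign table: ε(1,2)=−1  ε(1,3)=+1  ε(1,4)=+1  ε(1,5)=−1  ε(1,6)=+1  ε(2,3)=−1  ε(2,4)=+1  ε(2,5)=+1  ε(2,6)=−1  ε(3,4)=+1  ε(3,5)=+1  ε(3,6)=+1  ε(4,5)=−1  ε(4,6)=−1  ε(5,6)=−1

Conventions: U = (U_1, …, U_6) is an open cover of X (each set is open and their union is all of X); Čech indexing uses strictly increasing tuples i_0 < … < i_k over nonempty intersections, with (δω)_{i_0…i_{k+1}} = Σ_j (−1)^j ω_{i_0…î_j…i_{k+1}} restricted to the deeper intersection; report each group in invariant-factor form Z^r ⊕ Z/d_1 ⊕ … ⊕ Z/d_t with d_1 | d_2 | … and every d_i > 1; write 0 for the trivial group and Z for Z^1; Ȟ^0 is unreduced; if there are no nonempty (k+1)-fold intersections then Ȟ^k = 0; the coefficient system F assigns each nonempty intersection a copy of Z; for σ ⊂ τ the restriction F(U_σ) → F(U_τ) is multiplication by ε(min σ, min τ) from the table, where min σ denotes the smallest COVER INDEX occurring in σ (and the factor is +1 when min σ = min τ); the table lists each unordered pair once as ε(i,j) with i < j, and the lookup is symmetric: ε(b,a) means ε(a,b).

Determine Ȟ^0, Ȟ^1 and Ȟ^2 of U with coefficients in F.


nerve of the cover:
  U12={p1} U14={p2} U15={p5} U16={p3,p8} U23={p9} U34={p6} U56={p4}
C dims 6,7; δ0: rk 5, SNF 1^5
Ȟ^0 = (6 − 5) − 0 = 1, so Ȟ^0 ≅ Z
Ȟ^1 = (7 − 0) − 5 = 2, so Ȟ^1 ≅ Z^2
Ȟ^2 = (0 − 0) − 0 = 0, so Ȟ^2 ≅ 0

Ȟ^0 = Z,  Ȟ^1 = Z^2,  Ȟ^2 = 0


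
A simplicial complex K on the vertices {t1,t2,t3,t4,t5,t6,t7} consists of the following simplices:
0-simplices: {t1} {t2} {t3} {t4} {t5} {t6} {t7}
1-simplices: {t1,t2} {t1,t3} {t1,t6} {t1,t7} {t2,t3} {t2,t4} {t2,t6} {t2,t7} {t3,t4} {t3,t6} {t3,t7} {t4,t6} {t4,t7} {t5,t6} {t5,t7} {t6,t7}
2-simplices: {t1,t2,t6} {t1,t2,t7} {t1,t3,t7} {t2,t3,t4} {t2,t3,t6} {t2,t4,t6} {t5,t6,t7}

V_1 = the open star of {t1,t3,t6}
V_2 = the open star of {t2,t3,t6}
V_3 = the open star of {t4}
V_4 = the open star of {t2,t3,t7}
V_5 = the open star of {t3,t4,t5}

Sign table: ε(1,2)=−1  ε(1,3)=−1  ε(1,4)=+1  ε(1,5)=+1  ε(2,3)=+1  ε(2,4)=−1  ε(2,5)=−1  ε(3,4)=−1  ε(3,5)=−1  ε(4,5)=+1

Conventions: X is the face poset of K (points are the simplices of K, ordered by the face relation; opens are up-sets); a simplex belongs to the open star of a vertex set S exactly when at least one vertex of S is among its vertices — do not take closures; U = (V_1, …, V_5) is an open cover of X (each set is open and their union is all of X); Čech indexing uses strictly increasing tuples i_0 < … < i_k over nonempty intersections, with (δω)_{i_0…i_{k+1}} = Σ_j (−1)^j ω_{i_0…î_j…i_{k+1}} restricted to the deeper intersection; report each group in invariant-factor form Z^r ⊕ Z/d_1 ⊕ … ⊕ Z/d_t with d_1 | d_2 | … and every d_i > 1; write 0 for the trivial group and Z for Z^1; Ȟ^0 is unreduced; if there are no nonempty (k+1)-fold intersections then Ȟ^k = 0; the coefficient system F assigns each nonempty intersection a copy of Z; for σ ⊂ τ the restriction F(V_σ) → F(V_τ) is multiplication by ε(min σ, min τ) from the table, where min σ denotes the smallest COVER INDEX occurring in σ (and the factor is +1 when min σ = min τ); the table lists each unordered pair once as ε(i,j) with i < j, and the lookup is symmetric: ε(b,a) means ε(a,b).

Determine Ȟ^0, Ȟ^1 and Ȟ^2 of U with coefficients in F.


Ȟ^0 ≅ Z; Ȟ^1 ≅ 0; Ȟ^2 ≅ 0

cover nerve:
  V1={{t1},{t3},{t6},{t1,t2},{t1,t3},{t1,t6},{t1,t7},{t2,t3},{t2,t6},{t3,t4},{t3,t6},{t3,t7},{t4,t6},{t5,t6},{t6,t7},{t1,t2,t6},{t1,t2,t7},{t1,t3,t7},{t2,t3,t4},{t2,t3,t6},{t2,t4,t6},{t5,t6,t7}} V2={{t2},{t3},{t6},{t1,t2},{t1,t3},{t1,t6},{t2,t3},{t2,t4},{t2,t6},{t2,t7},{t3,t4},{t3,t6},{t3,t7},{t4,t6},{t5,t6},{t6,t7},{t1,t2,t6},{t1,t2,t7},{t1,t3,t7},{t2,t3,t4},{t2,t3,t6},{t2,t4,t6},{t5,t6,t7}} V3={{t4},{t2,t4},{t3,t4},{t4,t6},{t4,t7},{t2,t3,t4},{t2,t4,t6}} V4={{t2},{t3},{t7},{t1,t2},{t1,t3},{t1,t7},{t2,t3},{t2,t4},{t2,t6},{t2,t7},{t3,t4},{t3,t6},{t3,t7},{t4,t7},{t5,t7},{t6,t7},{t1,t2,t6},{t1,t2,t7},{t1,t3,t7},{t2,t3,t4},{t2,t3,t6},{t2,t4,t6},{t5,t6,t7}} V5={{t3},{t4},{t5},{t1,t3},{t2,t3},{t2,t4},{t3,t4},{t3,t6},{t3,t7},{t4,t6},{t4,t7},{t5,t6},{t5,t7},{t1,t3,t7},{t2,t3,t4},{t2,t3,t6},{t2,t4,t6},{t5,t6,t7}}
  V12={{t3},{t6},{t1,t2},{t1,t3},{t1,t6},{t2,t3},{t2,t6},{t3,t4},{t3,t6},{t3,t7},{t4,t6},{t5,t6},{t6,t7},{t1,t2,t6},{t1,t2,t7},{t1,t3,t7},{t2,t3,t4},{t2,t3,t6},{t2,t4,t6},{t5,t6,t7}} V13={{t3,t4},{t4,t6},{t2,t3,t4},{t2,t4,t6}} V14={{t3},{t1,t2},{t1,t3},{t1,t7},{t2,t3},{t2,t6},{t3,t4},{t3,t6},{t3,t7},{t6,t7},{t1,t2,t6},{t1,t2,t7},{t1,t3,t7},{t2,t3,t4},{t2,t3,t6},{t2,t4,t6},{t5,t6,t7}} V15={{t3},{t1,t3},{t2,t3},{t3,t4},{t3,t6},{t3,t7},{t4,t6},{t5,t6},{t1,t3,t7},{t2,t3,t4},{t2,t3,t6},{t2,t4,t6},{t5,t6,t7}} V23={{t2,t4},{t3,t4},{t4,t6},{t2,t3,t4},{t2,t4,t6}} V24={{t2},{t3},{t1,t2},{t1,t3},{t2,t3},{t2,t4},{t2,t6},{t2,t7},{t3,t4},{t3,t6},{t3,t7},{t6,t7},{t1,t2,t6},{t1,t2,t7},{t1,t3,t7},{t2,t3,t4},{t2,t3,t6},{t2,t4,t6},{t5,t6,t7}} V25={{t3},{t1,t3},{t2,t3},{t2,t4},{t3,t4},{t3,t6},{t3,t7},{t4,t6},{t5,t6},{t1,t3,t7},{t2,t3,t4},{t2,t3,t6},{t2,t4,t6},{t5,t6,t7}} V34={{t2,t4},{t3,t4},{t4,t7},{t2,t3,t4},{t2,t4,t6}} V35={{t4},{t2,t4},{t3,t4},{t4,t6},{t4,t7},{t2,t3,t4},{t2,t4,t6}} V45={{t3},{t1,t3},{t2,t3},{t2,t4},{t3,t4},{t3,t6},{t3,t7},{t4,t7},{t5,t7},{t1,t3,t7},{t2,t3,t4},{t2,t3,t6},{t2,t4,t6},{t5,t6,t7}}
  V123={{t3,t4},{t4,t6},{t2,t3,t4},{t2,t4,t6}} V124={{t3},{t1,t2},{t1,t3},{t2,t3},{t2,t6},{t3,t4},{t3,t6},{t3,t7},{t6,t7},{t1,t2,t6},{t1,t2,t7},{t1,t3,t7},{t2,t3,t4},{t2,t3,t6},{t2,t4,t6},{t5,t6,t7}} V125={{t3},{t1,t3},{t2,t3},{t3,t4},{t3,t6},{t3,t7},{t4,t6},{t5,t6},{t1,t3,t7},{t2,t3,t4},{t2,t3,t6},{t2,t4,t6},{t5,t6,t7}} V134={{t3,t4},{t2,t3,t4},{t2,t4,t6}} V135={{t3,t4},{t4,t6},{t2,t3,t4},{t2,t4,t6}} V145={{t3},{t1,t3},{t2,t3},{t3,t4},{t3,t6},{t3,t7},{t1,t3,t7},{t2,t3,t4},{t2,t3,t6},{t2,t4,t6},{t5,t6,t7}} V234={{t2,t4},{t3,t4},{t2,t3,t4},{t2,t4,t6}} V235={{t2,t4},{t3,t4},{t4,t6},{t2,t3,t4},{t2,t4,t6}} V245={{t3},{t1,t3},{t2,t3},{t2,t4},{t3,t4},{t3,t6},{t3,t7},{t1,t3,t7},{t2,t3,t4},{t2,t3,t6},{t2,t4,t6},{t5,t6,t7}} V345={{t2,t4},{t3,t4},{t4,t7},{t2,t3,t4},{t2,t4,t6}}
  V1234={{t3,t4},{t2,t3,t4},{t2,t4,t6}} V1235={{t3,t4},{t4,t6},{t2,t3,t4},{t2,t4,t6}} V1245={{t3},{t1,t3},{t2,t3},{t3,t4},{t3,t6},{t3,t7},{t1,t3,t7},{t2,t3,t4},{t2,t3,t6},{t2,t4,t6},{t5,t6,t7}} V1345={{t3,t4},{t2,t3,t4},{t2,t4,t6}} V2345={{t2,t4},{t3,t4},{t2,t3,t4},{t2,t4,t6}}
  V12345={{t3,t4},{t2,t3,t4},{t2,t4,t6}}
C dims 5,10,10,5; δ0: rk 4, SNF 1^4; δ1: rk 6, SNF 1^6; δ2: rk 4, SNF 1^4
Ȟ^0: (5−4)−0=1 ⇒ Z
Ȟ^1: (10−6)−4=0 ⇒ 0
Ȟ^2: (10−4)−6=0 ⇒ 0


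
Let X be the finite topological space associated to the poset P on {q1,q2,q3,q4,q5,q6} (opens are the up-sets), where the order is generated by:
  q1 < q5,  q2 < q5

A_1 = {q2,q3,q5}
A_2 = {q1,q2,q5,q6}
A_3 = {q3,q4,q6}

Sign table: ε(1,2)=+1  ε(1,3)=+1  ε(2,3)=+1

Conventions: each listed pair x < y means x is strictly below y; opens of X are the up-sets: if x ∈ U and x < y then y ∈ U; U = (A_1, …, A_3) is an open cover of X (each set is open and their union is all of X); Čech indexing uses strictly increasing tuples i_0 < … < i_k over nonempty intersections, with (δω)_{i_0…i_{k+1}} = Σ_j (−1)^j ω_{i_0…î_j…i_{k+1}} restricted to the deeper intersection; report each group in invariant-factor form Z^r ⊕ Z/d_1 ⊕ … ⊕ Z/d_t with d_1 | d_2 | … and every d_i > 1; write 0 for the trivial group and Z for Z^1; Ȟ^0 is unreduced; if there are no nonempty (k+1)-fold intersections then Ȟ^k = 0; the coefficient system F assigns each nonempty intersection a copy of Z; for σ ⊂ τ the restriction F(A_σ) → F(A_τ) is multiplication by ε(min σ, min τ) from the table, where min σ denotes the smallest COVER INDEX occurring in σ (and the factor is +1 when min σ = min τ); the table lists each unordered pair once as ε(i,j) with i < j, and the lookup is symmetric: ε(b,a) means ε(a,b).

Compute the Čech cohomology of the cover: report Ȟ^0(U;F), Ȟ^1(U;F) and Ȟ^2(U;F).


nonempty intersections:
  A12={q2,q5} A13={q3} A23={q6}
C dims 3,3; δ0: rk 2, SNF 1^2
Ȟ^0: (3−2)−0=1 ⇒ Z
Ȟ^1: (3−0)−2=1 ⇒ Z
Ȟ^2: (0−0)−0=0 ⇒ 0

Ȟ^0(U;F) ≅ Z; Ȟ^1(U;F) ≅ Z; Ȟ^2(U;F) ≅ 0


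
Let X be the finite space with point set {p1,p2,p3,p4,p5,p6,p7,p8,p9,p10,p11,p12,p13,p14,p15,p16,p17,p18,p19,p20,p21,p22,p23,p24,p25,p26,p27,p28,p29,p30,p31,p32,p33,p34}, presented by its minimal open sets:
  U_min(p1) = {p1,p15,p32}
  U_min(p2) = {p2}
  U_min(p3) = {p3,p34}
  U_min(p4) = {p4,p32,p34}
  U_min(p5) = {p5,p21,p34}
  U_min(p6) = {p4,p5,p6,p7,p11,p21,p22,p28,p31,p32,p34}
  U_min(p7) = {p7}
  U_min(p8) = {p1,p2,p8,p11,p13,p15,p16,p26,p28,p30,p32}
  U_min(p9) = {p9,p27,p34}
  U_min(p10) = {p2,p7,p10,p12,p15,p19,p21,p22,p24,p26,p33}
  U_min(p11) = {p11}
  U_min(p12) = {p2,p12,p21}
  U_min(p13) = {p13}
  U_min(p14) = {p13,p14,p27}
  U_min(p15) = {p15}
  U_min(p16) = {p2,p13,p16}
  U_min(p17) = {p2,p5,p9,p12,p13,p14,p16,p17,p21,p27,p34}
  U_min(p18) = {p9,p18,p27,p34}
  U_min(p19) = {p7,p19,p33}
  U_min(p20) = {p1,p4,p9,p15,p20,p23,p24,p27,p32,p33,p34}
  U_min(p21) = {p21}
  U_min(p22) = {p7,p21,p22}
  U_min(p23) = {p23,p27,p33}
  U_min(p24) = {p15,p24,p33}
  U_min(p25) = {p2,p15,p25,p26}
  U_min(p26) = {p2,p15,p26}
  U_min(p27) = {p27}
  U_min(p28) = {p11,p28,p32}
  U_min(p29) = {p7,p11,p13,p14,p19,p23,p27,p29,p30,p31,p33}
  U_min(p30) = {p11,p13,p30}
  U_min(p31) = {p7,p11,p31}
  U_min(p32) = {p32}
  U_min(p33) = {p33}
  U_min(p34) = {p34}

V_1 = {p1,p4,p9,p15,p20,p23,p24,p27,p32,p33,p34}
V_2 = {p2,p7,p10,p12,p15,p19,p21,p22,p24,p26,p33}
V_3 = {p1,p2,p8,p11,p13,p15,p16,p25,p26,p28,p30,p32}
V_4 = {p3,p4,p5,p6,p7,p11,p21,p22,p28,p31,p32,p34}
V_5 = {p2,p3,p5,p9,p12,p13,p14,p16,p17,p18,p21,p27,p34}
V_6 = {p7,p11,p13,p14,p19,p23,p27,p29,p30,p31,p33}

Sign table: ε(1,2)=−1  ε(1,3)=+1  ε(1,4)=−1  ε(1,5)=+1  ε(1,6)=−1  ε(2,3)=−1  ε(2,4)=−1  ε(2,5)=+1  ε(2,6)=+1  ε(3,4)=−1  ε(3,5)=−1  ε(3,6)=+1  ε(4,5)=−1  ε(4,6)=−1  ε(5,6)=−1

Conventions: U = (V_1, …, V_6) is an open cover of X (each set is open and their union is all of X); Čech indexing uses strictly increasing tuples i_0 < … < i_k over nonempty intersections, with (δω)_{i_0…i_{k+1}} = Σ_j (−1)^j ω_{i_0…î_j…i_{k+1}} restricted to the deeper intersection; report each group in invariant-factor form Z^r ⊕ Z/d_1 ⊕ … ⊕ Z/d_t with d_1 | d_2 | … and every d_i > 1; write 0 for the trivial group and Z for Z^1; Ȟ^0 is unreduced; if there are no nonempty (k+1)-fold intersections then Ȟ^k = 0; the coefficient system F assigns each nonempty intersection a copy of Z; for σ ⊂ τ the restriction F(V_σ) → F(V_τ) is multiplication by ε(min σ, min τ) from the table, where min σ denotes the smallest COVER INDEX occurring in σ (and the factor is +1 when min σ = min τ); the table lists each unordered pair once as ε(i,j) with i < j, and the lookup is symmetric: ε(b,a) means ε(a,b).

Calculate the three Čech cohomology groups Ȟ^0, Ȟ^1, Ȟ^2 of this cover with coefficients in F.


nonempty intersections:
  V12={p15,p24,p33} V13={p1,p15,p32} V14={p4,p32,p34} V15={p9,p27,p34} V16={p23,p27,p33} V23={p2,p15,p26} V24={p7,p21,p22} V25={p2,p12,p21} V26={p7,p19,p33} V34={p11,p28,p32} V35={p2,p13,p16} V36={p11,p13,p30} V45={p3,p5,p21,p34} V46={p7,p11,p31} V56={p13,p14,p27}
  V123={p15} V126={p33} V134={p32} V145={p34} V156={p27} V235={p2} V245={p21} V246={p7} V346={p11} V356={p13}
C dims 6,15,10; δ0: rk 6, SNF 1^5·2; δ1: rk 9, SNF 1^9
Ȟ^0: (6−6)−0=0 ⇒ 0
Ȟ^1: (15−9)−6=0 plus torsion [2] ⇒ Z/2
Ȟ^2: (10−0)−9=1 ⇒ Z

Ȟ^0 = 0,  Ȟ^1 = Z/2,  Ȟ^2 = Z


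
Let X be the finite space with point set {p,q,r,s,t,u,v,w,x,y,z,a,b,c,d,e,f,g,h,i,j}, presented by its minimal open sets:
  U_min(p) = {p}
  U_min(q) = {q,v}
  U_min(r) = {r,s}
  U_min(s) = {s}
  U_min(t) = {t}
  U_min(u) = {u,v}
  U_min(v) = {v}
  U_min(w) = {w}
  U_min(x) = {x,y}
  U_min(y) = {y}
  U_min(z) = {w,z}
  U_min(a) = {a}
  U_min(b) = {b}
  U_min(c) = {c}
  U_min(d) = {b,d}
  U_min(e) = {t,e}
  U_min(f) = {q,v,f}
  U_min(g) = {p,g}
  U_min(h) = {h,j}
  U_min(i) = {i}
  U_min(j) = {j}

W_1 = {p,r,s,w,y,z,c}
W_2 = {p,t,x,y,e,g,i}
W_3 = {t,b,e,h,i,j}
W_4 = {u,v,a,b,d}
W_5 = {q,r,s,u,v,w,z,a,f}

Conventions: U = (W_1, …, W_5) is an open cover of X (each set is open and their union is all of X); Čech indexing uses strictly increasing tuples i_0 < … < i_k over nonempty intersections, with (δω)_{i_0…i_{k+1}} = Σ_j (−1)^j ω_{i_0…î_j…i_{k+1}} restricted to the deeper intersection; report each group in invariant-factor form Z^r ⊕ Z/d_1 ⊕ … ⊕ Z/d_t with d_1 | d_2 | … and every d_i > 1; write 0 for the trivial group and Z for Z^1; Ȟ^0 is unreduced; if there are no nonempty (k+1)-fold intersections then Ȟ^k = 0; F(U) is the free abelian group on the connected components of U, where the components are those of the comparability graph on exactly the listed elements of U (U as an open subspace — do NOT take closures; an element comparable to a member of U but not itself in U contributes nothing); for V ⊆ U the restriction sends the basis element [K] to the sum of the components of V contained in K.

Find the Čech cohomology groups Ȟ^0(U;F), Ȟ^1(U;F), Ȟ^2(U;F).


Ȟ^0(U;F) ≅ Z^11,  Ȟ^1(U;F) ≅ 0,  Ȟ^2(U;F) ≅ 0

cover nerve:
  W12={p,y} W15={r,s,w,z} W23={t,e,i} W34={b} W45={u,v,a}
components per intersection:
  W1: {p} {r,s} {w,z} {y} {c}
  W2: {p,g} {t,e} {x,y} {i}
  W3: {t,e} {b} {h,j} {i}
  W4: {u,v} {a} {b,d}
  W5: {q,u,v,f} {r,s} {w,z} {a}
  W12: {p} {y}
  W15: {r,s} {w,z}
  W23: {t,e} {i}
  W34: {b}
  W45: {u,v} {a}
C dims 20,9; δ0: rk 9, SNF 1^9
Ȟ^0: (20−9)−0=11 ⇒ Z^11
Ȟ^1: (9−0)−9=0 ⇒ 0
Ȟ^2: (0−0)−0=0 ⇒ 0


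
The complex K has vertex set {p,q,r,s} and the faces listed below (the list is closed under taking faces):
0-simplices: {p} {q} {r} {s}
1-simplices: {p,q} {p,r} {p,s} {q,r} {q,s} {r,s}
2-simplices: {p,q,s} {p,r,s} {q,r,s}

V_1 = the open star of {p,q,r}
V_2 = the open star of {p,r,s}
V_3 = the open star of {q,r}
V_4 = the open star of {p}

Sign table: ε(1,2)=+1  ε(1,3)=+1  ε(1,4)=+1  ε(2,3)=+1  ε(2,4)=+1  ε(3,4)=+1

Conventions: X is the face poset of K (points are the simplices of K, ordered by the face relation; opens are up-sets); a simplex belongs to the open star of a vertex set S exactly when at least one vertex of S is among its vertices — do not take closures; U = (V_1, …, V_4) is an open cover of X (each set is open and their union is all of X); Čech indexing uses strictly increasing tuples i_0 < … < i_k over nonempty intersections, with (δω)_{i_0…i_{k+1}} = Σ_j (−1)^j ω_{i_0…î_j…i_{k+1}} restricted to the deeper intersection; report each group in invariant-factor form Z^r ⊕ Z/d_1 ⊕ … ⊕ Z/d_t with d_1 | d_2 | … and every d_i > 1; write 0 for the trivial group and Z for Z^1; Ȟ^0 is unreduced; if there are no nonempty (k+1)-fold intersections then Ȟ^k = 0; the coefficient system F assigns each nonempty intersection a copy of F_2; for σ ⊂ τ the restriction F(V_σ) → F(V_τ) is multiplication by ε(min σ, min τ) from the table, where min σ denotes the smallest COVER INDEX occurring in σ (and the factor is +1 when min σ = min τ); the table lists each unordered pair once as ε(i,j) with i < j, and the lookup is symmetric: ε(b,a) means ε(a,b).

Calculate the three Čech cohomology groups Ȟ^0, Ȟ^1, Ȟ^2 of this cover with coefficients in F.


nonempty intersections:
  V1={{p},{q},{r},{p,q},{p,r},{p,s},{q,r},{q,s},{r,s},{p,q,s},{p,r,s},{q,r,s}} V2={{p},{r},{s},{p,q},{p,r},{p,s},{q,r},{q,s},{r,s},{p,q,s},{p,r,s},{q,r,s}} V3={{q},{r},{p,q},{p,r},{q,r},{q,s},{r,s},{p,q,s},{p,r,s},{q,r,s}} V4={{p},{p,q},{p,r},{p,s},{p,q,s},{p,r,s}}
  V12={{p},{r},{p,q},{p,r},{p,s},{q,r},{q,s},{r,s},{p,q,s},{p,r,s},{q,r,s}} V13={{q},{r},{p,q},{p,r},{q,r},{q,s},{r,s},{p,q,s},{p,r,s},{q,r,s}} V14={{p},{p,q},{p,r},{p,s},{p,q,s},{p,r,s}} V23={{r},{p,q},{p,r},{q,r},{q,s},{r,s},{p,q,s},{p,r,s},{q,r,s}} V24={{p},{p,q},{p,r},{p,s},{p,q,s},{p,r,s}} V34={{p,q},{p,r},{p,q,s},{p,r,s}}
  V123={{r},{p,q},{p,r},{q,r},{q,s},{r,s},{p,q,s},{p,r,s},{q,r,s}} V124={{p},{p,q},{p,r},{p,s},{p,q,s},{p,r,s}} V134={{p,q},{p,r},{p,q,s},{p,r,s}} V234={{p,q},{p,r},{p,q,s},{p,r,s}}
  V1234={{p,q},{p,r},{p,q,s},{p,r,s}}
C dims 4,6,4,1; δ0: rk_F2 3; δ1: rk_F2 3; δ2: rk_F2 1
Ȟ^0: (4−3)−0=1 ⇒ Z/2
Ȟ^1: (6−3)−3=0 ⇒ 0
Ȟ^2: (4−1)−3=0 ⇒ 0

Ȟ^0(U;F) ≅ Z/2, Ȟ^1(U;F) ≅ 0, Ȟ^2(U;F) ≅ 0


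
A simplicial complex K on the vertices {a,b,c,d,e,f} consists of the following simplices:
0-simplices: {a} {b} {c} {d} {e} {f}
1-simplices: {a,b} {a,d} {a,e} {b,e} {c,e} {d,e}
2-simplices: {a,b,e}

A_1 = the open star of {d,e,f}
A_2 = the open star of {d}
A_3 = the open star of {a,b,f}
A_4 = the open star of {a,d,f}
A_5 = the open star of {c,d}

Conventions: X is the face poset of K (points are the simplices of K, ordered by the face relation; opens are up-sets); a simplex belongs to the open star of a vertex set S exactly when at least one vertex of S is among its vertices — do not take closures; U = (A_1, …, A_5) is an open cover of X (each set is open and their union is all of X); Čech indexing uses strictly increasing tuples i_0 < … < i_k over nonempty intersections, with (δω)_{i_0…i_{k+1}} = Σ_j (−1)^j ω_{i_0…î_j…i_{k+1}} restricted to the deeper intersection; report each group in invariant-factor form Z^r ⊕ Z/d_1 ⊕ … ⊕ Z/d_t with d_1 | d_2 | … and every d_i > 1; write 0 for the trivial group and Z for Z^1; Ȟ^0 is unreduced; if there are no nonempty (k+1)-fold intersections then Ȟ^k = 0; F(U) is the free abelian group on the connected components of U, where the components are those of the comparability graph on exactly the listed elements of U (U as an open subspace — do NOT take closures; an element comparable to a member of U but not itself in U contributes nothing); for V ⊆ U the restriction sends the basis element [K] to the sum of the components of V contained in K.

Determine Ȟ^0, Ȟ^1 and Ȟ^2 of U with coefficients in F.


nerve simplices:
  A1={{d},{e},{f},{a,d},{a,e},{b,e},{c,e},{d,e},{a,b,e}} A2={{d},{a,d},{d,e}} A3={{a},{b},{f},{a,b},{a,d},{a,e},{b,e},{a,b,e}} A4={{a},{d},{f},{a,b},{a,d},{a,e},{d,e},{a,b,e}} A5={{c},{d},{a,d},{c,e},{d,e}}
  A12={{d},{a,d},{d,e}} A13={{f},{a,d},{a,e},{b,e},{a,b,e}} A14={{d},{f},{a,d},{a,e},{d,e},{a,b,e}} A15={{d},{a,d},{c,e},{d,e}} A23={{a,d}} A24={{d},{a,d},{d,e}} A25={{d},{a,d},{d,e}} A34={{a},{f},{a,b},{a,d},{a,e},{a,b,e}} A35={{a,d}} A45={{d},{a,d},{d,e}}
  A123={{a,d}} A124={{d},{a,d},{d,e}} A125={{d},{a,d},{d,e}} A134={{f},{a,d},{a,e},{a,b,e}} A135={{a,d}} A145={{d},{a,d},{d,e}} A234={{a,d}} A235={{a,d}} A245={{d},{a,d},{d,e}} A345={{a,d}}
  A1234={{a,d}} A1235={{a,d}} A1245={{d},{a,d},{d,e}} A1345={{a,d}} A2345={{a,d}}
  A12345={{a,d}}
components per intersection:
  A1: {{d},{e},{a,d},{a,e},{b,e},{c,e},{d,e},{a,b,e}} {{f}}
  A2: {{d},{a,d},{d,e}}
  A3: {{a},{b},{a,b},{a,d},{a,e},{b,e},{a,b,e}} {{f}}
  A4: {{a},{d},{a,b},{a,d},{a,e},{d,e},{a,b,e}} {{f}}
  A5: {{c},{c,e}} {{d},{a,d},{d,e}}
  A12: {{d},{a,d},{d,e}}
  A13: {{f}} {{a,d}} {{a,e},{b,e},{a,b,e}}
  A14: {{d},{a,d},{d,e}} {{f}} {{a,e},{a,b,e}}
  A15: {{d},{a,d},{d,e}} {{c,e}}
  A23: {{a,d}}
  A24: {{d},{a,d},{d,e}}
  A25: {{d},{a,d},{d,e}}
  A34: {{a},{a,b},{a,d},{a,e},{a,b,e}} {{f}}
  A35: {{a,d}}
  A45: {{d},{a,d},{d,e}}
  A123: {{a,d}}
  A124: {{d},{a,d},{d,e}}
  A125: {{d},{a,d},{d,e}}
  A134: {{f}} {{a,d}} {{a,e},{a,b,e}}
  A135: {{a,d}}
  A145: {{d},{a,d},{d,e}}
  A234: {{a,d}}
  A235: {{a,d}}
  A245: {{d},{a,d},{d,e}}
  A345: {{a,d}}
  A1234: {{a,d}}
  A1235: {{a,d}}
  A1245: {{d},{a,d},{d,e}}
  A1345: {{a,d}}
  A2345: {{a,d}}
  A12345: {{a,d}}
C dims 9,16,12,5; δ0: rk 7, SNF 1^7; δ1: rk 8, SNF 1^8; δ2: rk 4, SNF 1^4
degree 0: 9−7−0 = 2 → Ȟ^0 ≅ Z^2
degree 1: 16−8−7 = 1 → Ȟ^1 ≅ Z
degree 2: 12−4−8 = 0 → Ȟ^2 ≅ 0

Ȟ^0 = Z^2,  Ȟ^1 = Z,  Ȟ^2 = 0
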